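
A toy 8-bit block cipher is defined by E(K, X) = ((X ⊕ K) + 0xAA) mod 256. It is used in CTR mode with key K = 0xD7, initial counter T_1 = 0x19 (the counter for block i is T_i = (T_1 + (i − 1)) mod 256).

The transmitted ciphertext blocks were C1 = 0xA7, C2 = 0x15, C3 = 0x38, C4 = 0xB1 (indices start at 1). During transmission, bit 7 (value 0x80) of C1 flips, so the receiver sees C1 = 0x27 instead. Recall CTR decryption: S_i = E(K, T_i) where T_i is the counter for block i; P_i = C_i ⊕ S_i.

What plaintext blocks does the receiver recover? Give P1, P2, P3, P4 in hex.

Only C1 changed, to 0x27. In CTR, a change in C_i flips the same bit in P_i only; the keystream is unaffected. Decrypting the received ciphertext:
P1: T = 0x19, S = E(K, T) = 0x78; 0x27 ⊕ 0x78 = 0x5F.
P2: T = 0x1A, S = E(K, T) = 0x77; 0x15 ⊕ 0x77 = 0x62.
P3: T = 0x1B, S = E(K, T) = 0x76; 0x38 ⊕ 0x76 = 0x4E.
P4: T = 0x1C, S = E(K, T) = 0x75; 0xB1 ⊕ 0x75 = 0xC4.
Blocks that differ from the original plaintext: P1.

P1 = 0x5F, P2 = 0x62, P3 = 0x4E, P4 = 0xC4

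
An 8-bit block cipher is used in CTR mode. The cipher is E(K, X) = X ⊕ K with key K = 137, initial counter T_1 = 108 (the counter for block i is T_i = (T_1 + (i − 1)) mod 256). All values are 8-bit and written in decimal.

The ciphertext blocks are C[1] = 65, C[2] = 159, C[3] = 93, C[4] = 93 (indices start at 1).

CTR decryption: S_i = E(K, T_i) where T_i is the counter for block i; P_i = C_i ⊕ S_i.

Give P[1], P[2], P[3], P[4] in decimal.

P[1]: T = 108, S = E(K, T) = 229; 65 ⊕ 229 = 164.
P[2]: T = 109, S = E(K, T) = 228; 159 ⊕ 228 = 123.
P[3]: T = 110, S = E(K, T) = 231; 93 ⊕ 231 = 186.
P[4]: T = 111, S = E(K, T) = 230; 93 ⊕ 230 = 187.

P[1] = 164, P[2] = 123, P[3] = 186, P[4] = 187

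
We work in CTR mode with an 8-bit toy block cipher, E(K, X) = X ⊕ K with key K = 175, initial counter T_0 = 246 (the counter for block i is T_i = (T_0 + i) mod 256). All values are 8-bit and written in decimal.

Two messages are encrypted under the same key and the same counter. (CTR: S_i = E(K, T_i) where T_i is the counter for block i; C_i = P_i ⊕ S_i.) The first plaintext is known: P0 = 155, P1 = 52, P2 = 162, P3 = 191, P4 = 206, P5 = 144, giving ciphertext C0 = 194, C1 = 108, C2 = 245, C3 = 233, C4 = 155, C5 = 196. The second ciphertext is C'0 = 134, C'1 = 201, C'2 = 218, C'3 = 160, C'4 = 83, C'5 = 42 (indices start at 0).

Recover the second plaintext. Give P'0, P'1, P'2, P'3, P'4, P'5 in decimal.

P'0 = 223, P'1 = 145, P'2 = 141, P'3 = 246, P'4 = 6, P'5 = 126

In CTR with a reused counter, both messages share the same keystream S_i, so C_i ⊕ C'_i = P_i ⊕ P'_i and thus P'_i = P_i ⊕ C_i ⊕ C'_i.
P'0: 155 ⊕ 194 ⊕ 134 = 223.
P'1: 52 ⊕ 108 ⊕ 201 = 145.
P'2: 162 ⊕ 245 ⊕ 218 = 141.
P'3: 191 ⊕ 233 ⊕ 160 = 246.
P'4: 206 ⊕ 155 ⊕ 83 = 6.
P'5: 144 ⊕ 196 ⊕ 42 = 126.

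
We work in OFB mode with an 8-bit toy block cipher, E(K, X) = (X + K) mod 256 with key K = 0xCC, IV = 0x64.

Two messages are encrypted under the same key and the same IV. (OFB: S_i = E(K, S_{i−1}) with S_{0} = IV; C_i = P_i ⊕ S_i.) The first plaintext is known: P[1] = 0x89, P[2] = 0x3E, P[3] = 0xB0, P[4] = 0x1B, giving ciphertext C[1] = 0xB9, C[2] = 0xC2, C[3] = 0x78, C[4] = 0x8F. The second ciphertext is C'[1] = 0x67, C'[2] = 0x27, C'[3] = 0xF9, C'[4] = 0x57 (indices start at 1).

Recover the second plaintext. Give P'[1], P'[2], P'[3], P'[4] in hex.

In OFB with a reused IV, both messages share the same keystream S_i, so C_i ⊕ C'_i = P_i ⊕ P'_i and thus P'_i = P_i ⊕ C_i ⊕ C'_i.
P'[1]: 0x89 ⊕ 0xB9 ⊕ 0x67 = 0x57.
P'[2]: 0x3E ⊕ 0xC2 ⊕ 0x27 = 0xDB.
P'[3]: 0xB0 ⊕ 0x78 ⊕ 0xF9 = 0x31.
P'[4]: 0x1B ⊕ 0x8F ⊕ 0x57 = 0xC3.

P'[1] = 0x57, P'[2] = 0xDB, P'[3] = 0x31, P'[4] = 0xC3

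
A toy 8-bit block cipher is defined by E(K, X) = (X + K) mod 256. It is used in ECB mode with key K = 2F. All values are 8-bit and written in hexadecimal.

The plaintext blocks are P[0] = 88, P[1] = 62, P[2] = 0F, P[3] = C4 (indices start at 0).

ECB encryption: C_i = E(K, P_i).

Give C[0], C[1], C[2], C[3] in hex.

C[0]: E(K, 88) = B7.
C[1]: E(K, 62) = 91.
C[2]: E(K, 0F) = 3E.
C[3]: E(K, C4) = F3.

C[0] = B7, C[1] = 91, C[2] = 3E, C[3] = F3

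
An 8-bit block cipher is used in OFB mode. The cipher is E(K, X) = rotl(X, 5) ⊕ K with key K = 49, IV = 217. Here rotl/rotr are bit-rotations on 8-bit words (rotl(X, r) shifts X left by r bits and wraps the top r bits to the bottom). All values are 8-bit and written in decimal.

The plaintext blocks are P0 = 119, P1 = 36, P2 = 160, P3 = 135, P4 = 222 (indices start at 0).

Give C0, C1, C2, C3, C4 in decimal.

C0 = 125, C1 = 84, C2 = 159, C3 = 81, C4 = 53

OFB encryption: S_i = E(K, S_{i−1}) with S_{−1} = IV; C_i = P_i ⊕ S_i.
C0: S = E(K, 217) = 10; 119 ⊕ 10 = 125.
C1: S = E(K, 10) = 112; 36 ⊕ 112 = 84.
C2: S = E(K, 112) = 63; 160 ⊕ 63 = 159.
C3: S = E(K, 63) = 214; 135 ⊕ 214 = 81.
C4: S = E(K, 214) = 235; 222 ⊕ 235 = 53.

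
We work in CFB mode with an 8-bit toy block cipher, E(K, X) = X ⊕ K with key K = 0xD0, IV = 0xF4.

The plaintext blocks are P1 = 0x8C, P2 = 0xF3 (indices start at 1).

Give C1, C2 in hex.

CFB encryption: C_i = P_i ⊕ E(K, C_{i−1}), with C_{0} = IV.
C1: E(K, 0xF4) = 0x24; 0x8C ⊕ 0x24 = 0xA8.
C2: E(K, 0xA8) = 0x78; 0xF3 ⊕ 0x78 = 0x8B.

C1 = 0xA8, C2 = 0x8B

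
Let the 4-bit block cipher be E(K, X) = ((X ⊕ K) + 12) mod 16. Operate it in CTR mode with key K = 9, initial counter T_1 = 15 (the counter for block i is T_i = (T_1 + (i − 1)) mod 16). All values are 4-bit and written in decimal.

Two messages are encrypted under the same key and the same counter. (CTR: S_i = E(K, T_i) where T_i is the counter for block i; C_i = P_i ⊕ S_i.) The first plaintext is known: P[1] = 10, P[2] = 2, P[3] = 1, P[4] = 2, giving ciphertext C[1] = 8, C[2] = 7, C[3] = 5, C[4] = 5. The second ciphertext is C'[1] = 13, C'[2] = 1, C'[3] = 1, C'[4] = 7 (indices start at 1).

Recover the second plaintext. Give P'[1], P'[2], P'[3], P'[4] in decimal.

P'[1] = 15, P'[2] = 4, P'[3] = 5, P'[4] = 0

In CTR with a reused counter, both messages share the same keystream S_i, so C_i ⊕ C'_i = P_i ⊕ P'_i and thus P'_i = P_i ⊕ C_i ⊕ C'_i.
P'[1]: 10 ⊕ 8 ⊕ 13 = 15.
P'[2]: 2 ⊕ 7 ⊕ 1 = 4.
P'[3]: 1 ⊕ 5 ⊕ 1 = 5.
P'[4]: 2 ⊕ 5 ⊕ 7 = 0.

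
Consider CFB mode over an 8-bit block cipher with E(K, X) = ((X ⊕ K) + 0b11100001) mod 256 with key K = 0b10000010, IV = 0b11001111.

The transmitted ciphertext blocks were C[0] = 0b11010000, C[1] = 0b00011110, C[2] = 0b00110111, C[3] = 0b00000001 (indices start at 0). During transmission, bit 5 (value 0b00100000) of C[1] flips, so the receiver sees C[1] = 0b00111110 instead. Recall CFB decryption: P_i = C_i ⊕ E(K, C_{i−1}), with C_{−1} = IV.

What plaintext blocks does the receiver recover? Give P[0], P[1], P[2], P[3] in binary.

Only C[1] changed, to 0b00111110. In CFB, a change in C_i flips the same bit in P_i and garbles P_{i+1}. Decrypting the received ciphertext:
P[0]: E(K, 0b11001111) = 0b00101110; 0b11010000 ⊕ 0b00101110 = 0b11111110.
P[1]: E(K, 0b11010000) = 0b00110011; 0b00111110 ⊕ 0b00110011 = 0b00001101.
P[2]: E(K, 0b00111110) = 0b10011101; 0b00110111 ⊕ 0b10011101 = 0b10101010.
P[3]: E(K, 0b00110111) = 0b10010110; 0b00000001 ⊕ 0b10010110 = 0b10010111.
Blocks that differ from the original plaintext: P[1], P[2].

P[0] = 0b11111110, P[1] = 0b00001101, P[2] = 0b10101010, P[3] = 0b10010111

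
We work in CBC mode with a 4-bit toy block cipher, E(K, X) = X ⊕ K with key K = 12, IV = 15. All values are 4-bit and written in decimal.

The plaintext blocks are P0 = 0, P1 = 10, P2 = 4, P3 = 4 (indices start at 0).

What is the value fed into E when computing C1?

9

CBC encryption: C_i = E(K, P_i ⊕ C_{i−1}), with C_{−1} = IV.
C0: P0 ⊕ 15 = 15; E(K, 15) = 3.
C1: P1 ⊕ 3 = 9; E(K, 9) = 5.
So the input to E for block 1 is 9.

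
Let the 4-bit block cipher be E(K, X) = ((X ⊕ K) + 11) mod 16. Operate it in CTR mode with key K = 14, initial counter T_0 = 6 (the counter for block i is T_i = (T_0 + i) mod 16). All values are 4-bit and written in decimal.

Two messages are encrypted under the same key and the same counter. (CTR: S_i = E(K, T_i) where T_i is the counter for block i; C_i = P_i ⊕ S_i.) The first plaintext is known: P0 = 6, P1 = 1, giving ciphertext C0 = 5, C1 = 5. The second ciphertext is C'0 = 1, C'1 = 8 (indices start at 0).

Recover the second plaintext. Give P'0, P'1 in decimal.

P'0 = 2, P'1 = 12

In CTR with a reused counter, both messages share the same keystream S_i, so C_i ⊕ C'_i = P_i ⊕ P'_i and thus P'_i = P_i ⊕ C_i ⊕ C'_i.
P'0: 6 ⊕ 5 ⊕ 1 = 2.
P'1: 1 ⊕ 5 ⊕ 8 = 12.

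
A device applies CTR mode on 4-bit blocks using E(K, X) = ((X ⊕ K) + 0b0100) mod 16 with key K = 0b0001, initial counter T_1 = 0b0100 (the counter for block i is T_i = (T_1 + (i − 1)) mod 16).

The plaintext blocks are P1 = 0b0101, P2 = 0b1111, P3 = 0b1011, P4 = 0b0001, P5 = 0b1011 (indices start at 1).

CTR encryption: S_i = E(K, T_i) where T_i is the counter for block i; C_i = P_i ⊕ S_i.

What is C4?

C1: T = 0b0100, S = E(K, T) = 0b1001; 0b0101 ⊕ 0b1001 = 0b1100.
C2: T = 0b0101, S = E(K, T) = 0b1000; 0b1111 ⊕ 0b1000 = 0b0111.
C3: T = 0b0110, S = E(K, T) = 0b1011; 0b1011 ⊕ 0b1011 = 0b0000.
C4: T = 0b0111, S = E(K, T) = 0b1010; 0b0001 ⊕ 0b1010 = 0b1011.

C4 = 0b1011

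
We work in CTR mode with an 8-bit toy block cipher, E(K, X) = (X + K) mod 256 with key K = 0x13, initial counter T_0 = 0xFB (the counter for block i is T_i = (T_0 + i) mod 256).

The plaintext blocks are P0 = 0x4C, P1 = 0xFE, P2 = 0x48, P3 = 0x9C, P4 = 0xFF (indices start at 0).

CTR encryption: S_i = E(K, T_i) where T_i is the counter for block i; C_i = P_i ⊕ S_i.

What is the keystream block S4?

0x12

C0: T = 0xFB, S = E(K, T) = 0x0E; 0x4C ⊕ 0x0E = 0x42.
C1: T = 0xFC, S = E(K, T) = 0x0F; 0xFE ⊕ 0x0F = 0xF1.
C2: T = 0xFD, S = E(K, T) = 0x10; 0x48 ⊕ 0x10 = 0x58.
C3: T = 0xFE, S = E(K, T) = 0x11; 0x9C ⊕ 0x11 = 0x8D.
C4: T = 0xFF, S = E(K, T) = 0x12; 0xFF ⊕ 0x12 = 0xED.
So S4 = 0x12.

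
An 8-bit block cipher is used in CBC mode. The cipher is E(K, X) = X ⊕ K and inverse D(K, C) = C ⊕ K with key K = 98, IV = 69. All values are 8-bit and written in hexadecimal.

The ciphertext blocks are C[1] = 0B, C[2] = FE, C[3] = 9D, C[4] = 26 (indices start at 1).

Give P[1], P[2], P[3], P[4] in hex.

P[1] = FA, P[2] = 6D, P[3] = FB, P[4] = 23

CBC decryption: P_i = D(K, C_i) ⊕ C_{i−1}, with C_{0} = IV.
P[1]: D(K, 0B) = 93; 93 ⊕ 69 = FA.
P[2]: D(K, FE) = 66; 66 ⊕ 0B = 6D.
P[3]: D(K, 9D) = 05; 05 ⊕ FE = FB.
P[4]: D(K, 26) = BE; BE ⊕ 9D = 23.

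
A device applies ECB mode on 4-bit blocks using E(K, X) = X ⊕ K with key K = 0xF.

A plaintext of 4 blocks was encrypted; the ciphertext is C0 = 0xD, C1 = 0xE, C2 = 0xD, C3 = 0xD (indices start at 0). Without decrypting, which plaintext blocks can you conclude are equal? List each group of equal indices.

ECB encrypts each block independently with the same key, so equal ciphertext blocks imply equal plaintext blocks.
C0 = C2 = C3 = 0xD, so P0 = P2 = P3.

P0 = P2 = P3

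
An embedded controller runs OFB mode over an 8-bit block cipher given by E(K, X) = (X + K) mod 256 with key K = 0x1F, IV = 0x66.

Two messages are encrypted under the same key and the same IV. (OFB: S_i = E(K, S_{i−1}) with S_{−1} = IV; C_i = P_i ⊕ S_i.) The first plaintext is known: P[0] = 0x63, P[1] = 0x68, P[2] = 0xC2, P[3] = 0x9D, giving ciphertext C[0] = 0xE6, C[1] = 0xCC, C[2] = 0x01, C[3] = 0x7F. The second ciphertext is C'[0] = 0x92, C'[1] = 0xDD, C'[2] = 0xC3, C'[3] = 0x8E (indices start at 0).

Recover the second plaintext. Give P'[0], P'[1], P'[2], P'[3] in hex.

P'[0] = 0x17, P'[1] = 0x79, P'[2] = 0x00, P'[3] = 0x6C

In OFB with a reused IV, both messages share the same keystream S_i, so C_i ⊕ C'_i = P_i ⊕ P'_i and thus P'_i = P_i ⊕ C_i ⊕ C'_i.
P'[0]: 0x63 ⊕ 0xE6 ⊕ 0x92 = 0x17.
P'[1]: 0x68 ⊕ 0xCC ⊕ 0xDD = 0x79.
P'[2]: 0xC2 ⊕ 0x01 ⊕ 0xC3 = 0x00.
P'[3]: 0x9D ⊕ 0x7F ⊕ 0x8E = 0x6C.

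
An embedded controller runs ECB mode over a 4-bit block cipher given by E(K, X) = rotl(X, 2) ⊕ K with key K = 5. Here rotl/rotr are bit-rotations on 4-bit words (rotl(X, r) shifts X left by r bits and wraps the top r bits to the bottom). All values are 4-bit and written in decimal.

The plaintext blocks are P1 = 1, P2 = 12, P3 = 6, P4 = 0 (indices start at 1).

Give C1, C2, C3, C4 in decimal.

C1 = 1, C2 = 6, C3 = 12, C4 = 5

ECB encryption: C_i = E(K, P_i).
C1: E(K, 1) = 1.
C2: E(K, 12) = 6.
C3: E(K, 6) = 12.
C4: E(K, 0) = 5.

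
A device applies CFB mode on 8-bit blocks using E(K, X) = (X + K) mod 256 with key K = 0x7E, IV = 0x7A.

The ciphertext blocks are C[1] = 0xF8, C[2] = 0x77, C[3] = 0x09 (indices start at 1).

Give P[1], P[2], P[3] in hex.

P[1] = 0x00, P[2] = 0x01, P[3] = 0xFC

CFB decryption: P_i = C_i ⊕ E(K, C_{i−1}), with C_{0} = IV.
P[1]: E(K, 0x7A) = 0xF8; 0xF8 ⊕ 0xF8 = 0x00.
P[2]: E(K, 0xF8) = 0x76; 0x77 ⊕ 0x76 = 0x01.
P[3]: E(K, 0x77) = 0xF5; 0x09 ⊕ 0xF5 = 0xFC.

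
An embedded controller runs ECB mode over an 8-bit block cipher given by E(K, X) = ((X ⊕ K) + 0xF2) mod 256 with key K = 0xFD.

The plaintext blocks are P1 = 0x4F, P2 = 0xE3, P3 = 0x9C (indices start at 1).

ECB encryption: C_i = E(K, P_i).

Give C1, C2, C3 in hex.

C1 = 0xA4, C2 = 0x10, C3 = 0x53

C1: E(K, 0x4F) = 0xA4.
C2: E(K, 0xE3) = 0x10.
C3: E(K, 0x9C) = 0x53.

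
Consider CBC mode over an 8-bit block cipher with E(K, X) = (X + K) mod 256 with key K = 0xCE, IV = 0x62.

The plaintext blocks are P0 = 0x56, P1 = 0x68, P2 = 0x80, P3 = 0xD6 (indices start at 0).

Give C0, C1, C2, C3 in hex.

C0 = 0x02, C1 = 0x38, C2 = 0x86, C3 = 0x1E

CBC encryption: C_i = E(K, P_i ⊕ C_{i−1}), with C_{−1} = IV.
C0: P0 ⊕ 0x62 = 0x34; E(K, 0x34) = 0x02.
C1: P1 ⊕ 0x02 = 0x6A; E(K, 0x6A) = 0x38.
C2: P2 ⊕ 0x38 = 0xB8; E(K, 0xB8) = 0x86.
C3: P3 ⊕ 0x86 = 0x50; E(K, 0x50) = 0x1E.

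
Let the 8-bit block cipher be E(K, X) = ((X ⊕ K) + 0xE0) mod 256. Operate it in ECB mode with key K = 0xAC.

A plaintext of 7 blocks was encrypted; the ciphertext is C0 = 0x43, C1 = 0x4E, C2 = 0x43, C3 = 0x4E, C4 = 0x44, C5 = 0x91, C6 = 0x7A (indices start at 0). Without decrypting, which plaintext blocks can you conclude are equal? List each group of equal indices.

P0 = P2; P1 = P3

ECB encrypts each block independently with the same key, so equal ciphertext blocks imply equal plaintext blocks.
C0 = C2 = 0x43, so P0 = P2.
C1 = C3 = 0x4E, so P1 = P3.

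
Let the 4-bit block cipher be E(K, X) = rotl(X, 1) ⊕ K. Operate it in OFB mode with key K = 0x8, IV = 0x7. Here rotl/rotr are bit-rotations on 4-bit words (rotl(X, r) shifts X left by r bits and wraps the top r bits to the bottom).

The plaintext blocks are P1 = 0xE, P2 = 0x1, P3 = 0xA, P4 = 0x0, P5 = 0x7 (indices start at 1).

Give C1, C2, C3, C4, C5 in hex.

C1 = 0x8, C2 = 0x5, C3 = 0xA, C4 = 0x8, C5 = 0xE

OFB encryption: S_i = E(K, S_{i−1}) with S_{0} = IV; C_i = P_i ⊕ S_i.
C1: S = E(K, 0x7) = 0x6; 0xE ⊕ 0x6 = 0x8.
C2: S = E(K, 0x6) = 0x4; 0x1 ⊕ 0x4 = 0x5.
C3: S = E(K, 0x4) = 0x0; 0xA ⊕ 0x0 = 0xA.
C4: S = E(K, 0x0) = 0x8; 0x0 ⊕ 0x8 = 0x8.
C5: S = E(K, 0x8) = 0x9; 0x7 ⊕ 0x9 = 0xE.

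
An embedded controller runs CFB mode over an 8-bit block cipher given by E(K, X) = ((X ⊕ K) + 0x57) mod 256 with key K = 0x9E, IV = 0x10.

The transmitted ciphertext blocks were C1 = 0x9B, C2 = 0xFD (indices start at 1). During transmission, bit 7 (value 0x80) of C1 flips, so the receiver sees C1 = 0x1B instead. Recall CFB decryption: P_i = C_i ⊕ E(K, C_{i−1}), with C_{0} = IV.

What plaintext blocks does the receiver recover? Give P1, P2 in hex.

P1 = 0xFE, P2 = 0x21

Only C1 changed, to 0x1B. In CFB, a change in C_i flips the same bit in P_i and garbles P_{i+1}. Decrypting the received ciphertext:
P1: E(K, 0x10) = 0xE5; 0x1B ⊕ 0xE5 = 0xFE.
P2: E(K, 0x1B) = 0xDC; 0xFD ⊕ 0xDC = 0x21.
Blocks that differ from the original plaintext: P1, P2.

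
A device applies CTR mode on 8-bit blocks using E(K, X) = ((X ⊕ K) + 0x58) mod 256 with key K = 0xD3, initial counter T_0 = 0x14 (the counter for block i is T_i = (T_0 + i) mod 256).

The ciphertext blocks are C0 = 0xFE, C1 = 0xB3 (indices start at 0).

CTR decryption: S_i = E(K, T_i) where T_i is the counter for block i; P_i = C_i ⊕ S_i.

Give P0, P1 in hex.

P0 = 0xE1, P1 = 0xAD

P0: T = 0x14, S = E(K, T) = 0x1F; 0xFE ⊕ 0x1F = 0xE1.
P1: T = 0x15, S = E(K, T) = 0x1E; 0xB3 ⊕ 0x1E = 0xAD.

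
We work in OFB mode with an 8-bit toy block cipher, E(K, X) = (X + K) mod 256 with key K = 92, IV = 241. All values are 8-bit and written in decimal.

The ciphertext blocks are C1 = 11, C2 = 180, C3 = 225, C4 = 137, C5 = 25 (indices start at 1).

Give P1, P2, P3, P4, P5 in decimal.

P1 = 70, P2 = 29, P3 = 228, P4 = 232, P5 = 164

OFB decryption: S_i = E(K, S_{i−1}) with S_{0} = IV; P_i = C_i ⊕ S_i.
P1: S = E(K, 241) = 77; 11 ⊕ 77 = 70.
P2: S = E(K, 77) = 169; 180 ⊕ 169 = 29.
P3: S = E(K, 169) = 5; 225 ⊕ 5 = 228.
P4: S = E(K, 5) = 97; 137 ⊕ 97 = 232.
P5: S = E(K, 97) = 189; 25 ⊕ 189 = 164.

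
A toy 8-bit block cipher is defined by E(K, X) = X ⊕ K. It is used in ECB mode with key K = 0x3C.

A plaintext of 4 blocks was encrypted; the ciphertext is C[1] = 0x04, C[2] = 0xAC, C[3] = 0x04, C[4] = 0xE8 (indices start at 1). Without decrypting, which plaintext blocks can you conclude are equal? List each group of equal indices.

ECB encrypts each block independently with the same key, so equal ciphertext blocks imply equal plaintext blocks.
C[1] = C[3] = 0x04, so P[1] = P[3].

P[1] = P[3]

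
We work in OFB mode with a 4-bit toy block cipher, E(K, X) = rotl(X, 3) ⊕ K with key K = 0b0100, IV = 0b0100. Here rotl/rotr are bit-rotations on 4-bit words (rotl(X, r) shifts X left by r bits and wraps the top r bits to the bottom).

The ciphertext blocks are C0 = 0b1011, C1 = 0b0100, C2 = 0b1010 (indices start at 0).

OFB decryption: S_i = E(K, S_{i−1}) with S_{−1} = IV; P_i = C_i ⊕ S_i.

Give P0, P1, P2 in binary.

P0 = 0b1101, P1 = 0b0011, P2 = 0b0101

P0: S = E(K, 0b0100) = 0b0110; 0b1011 ⊕ 0b0110 = 0b1101.
P1: S = E(K, 0b0110) = 0b0111; 0b0100 ⊕ 0b0111 = 0b0011.
P2: S = E(K, 0b0111) = 0b1111; 0b1010 ⊕ 0b1111 = 0b0101.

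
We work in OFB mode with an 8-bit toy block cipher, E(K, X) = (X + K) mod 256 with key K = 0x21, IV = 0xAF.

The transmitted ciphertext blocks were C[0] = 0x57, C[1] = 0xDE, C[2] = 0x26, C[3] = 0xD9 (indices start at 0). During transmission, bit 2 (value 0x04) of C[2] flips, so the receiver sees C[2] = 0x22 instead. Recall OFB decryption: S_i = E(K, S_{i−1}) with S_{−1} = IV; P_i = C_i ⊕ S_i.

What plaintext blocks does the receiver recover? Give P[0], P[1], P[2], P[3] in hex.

P[0] = 0x87, P[1] = 0x2F, P[2] = 0x30, P[3] = 0xEA

Only C[2] changed, to 0x22. In OFB, a change in C_i flips the same bit in P_i only; the keystream is unaffected. Decrypting the received ciphertext:
P[0]: S = E(K, 0xAF) = 0xD0; 0x57 ⊕ 0xD0 = 0x87.
P[1]: S = E(K, 0xD0) = 0xF1; 0xDE ⊕ 0xF1 = 0x2F.
P[2]: S = E(K, 0xF1) = 0x12; 0x22 ⊕ 0x12 = 0x30.
P[3]: S = E(K, 0x12) = 0x33; 0xD9 ⊕ 0x33 = 0xEA.
Blocks that differ from the original plaintext: P[2].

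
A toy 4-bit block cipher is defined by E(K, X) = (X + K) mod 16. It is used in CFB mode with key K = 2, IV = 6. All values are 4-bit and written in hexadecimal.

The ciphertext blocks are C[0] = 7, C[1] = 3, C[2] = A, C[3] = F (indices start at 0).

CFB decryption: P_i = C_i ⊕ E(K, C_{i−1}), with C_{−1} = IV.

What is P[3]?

P[3]: E(K, A) = C; F ⊕ C = 3.

P[3] = 3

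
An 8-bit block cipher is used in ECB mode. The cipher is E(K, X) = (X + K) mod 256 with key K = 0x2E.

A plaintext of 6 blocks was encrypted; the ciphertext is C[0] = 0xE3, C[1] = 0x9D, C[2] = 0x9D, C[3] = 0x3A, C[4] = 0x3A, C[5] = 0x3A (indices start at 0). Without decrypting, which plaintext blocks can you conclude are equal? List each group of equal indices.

ECB encrypts each block independently with the same key, so equal ciphertext blocks imply equal plaintext blocks.
C[1] = C[2] = 0x9D, so P[1] = P[2].
C[3] = C[4] = C[5] = 0x3A, so P[3] = P[4] = P[5].

P[1] = P[2]; P[3] = P[4] = P[5]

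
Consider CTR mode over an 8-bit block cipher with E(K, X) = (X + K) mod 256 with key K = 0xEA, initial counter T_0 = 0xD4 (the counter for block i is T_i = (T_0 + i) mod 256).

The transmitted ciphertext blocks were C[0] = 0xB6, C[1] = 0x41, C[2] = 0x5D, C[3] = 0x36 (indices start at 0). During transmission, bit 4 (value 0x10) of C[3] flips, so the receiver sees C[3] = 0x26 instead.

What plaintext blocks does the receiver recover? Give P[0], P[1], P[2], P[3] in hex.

P[0] = 0x08, P[1] = 0xFE, P[2] = 0x9D, P[3] = 0xE7

CTR decryption: S_i = E(K, T_i) where T_i is the counter for block i; P_i = C_i ⊕ S_i.
Only C[3] changed, to 0x26. In CTR, a change in C_i flips the same bit in P_i only; the keystream is unaffected. Decrypting the received ciphertext:
P[0]: T = 0xD4, S = E(K, T) = 0xBE; 0xB6 ⊕ 0xBE = 0x08.
P[1]: T = 0xD5, S = E(K, T) = 0xBF; 0x41 ⊕ 0xBF = 0xFE.
P[2]: T = 0xD6, S = E(K, T) = 0xC0; 0x5D ⊕ 0xC0 = 0x9D.
P[3]: T = 0xD7, S = E(K, T) = 0xC1; 0x26 ⊕ 0xC1 = 0xE7.
Blocks that differ from the original plaintext: P[3].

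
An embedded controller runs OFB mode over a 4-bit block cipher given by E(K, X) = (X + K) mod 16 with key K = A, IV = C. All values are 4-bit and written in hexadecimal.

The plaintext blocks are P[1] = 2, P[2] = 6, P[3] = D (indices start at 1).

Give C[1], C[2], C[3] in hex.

C[1] = 4, C[2] = 6, C[3] = 7

OFB encryption: S_i = E(K, S_{i−1}) with S_{0} = IV; C_i = P_i ⊕ S_i.
C[1]: S = E(K, C) = 6; 2 ⊕ 6 = 4.
C[2]: S = E(K, 6) = 0; 6 ⊕ 0 = 6.
C[3]: S = E(K, 0) = A; D ⊕ A = 7.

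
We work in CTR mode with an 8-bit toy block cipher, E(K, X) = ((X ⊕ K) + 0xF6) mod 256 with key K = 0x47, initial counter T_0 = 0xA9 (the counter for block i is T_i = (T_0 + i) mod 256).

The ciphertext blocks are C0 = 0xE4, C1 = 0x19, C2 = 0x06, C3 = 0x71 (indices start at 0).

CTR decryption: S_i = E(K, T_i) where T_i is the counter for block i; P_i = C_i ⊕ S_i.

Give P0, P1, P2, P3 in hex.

P0: T = 0xA9, S = E(K, T) = 0xE4; 0xE4 ⊕ 0xE4 = 0x00.
P1: T = 0xAA, S = E(K, T) = 0xE3; 0x19 ⊕ 0xE3 = 0xFA.
P2: T = 0xAB, S = E(K, T) = 0xE2; 0x06 ⊕ 0xE2 = 0xE4.
P3: T = 0xAC, S = E(K, T) = 0xE1; 0x71 ⊕ 0xE1 = 0x90.

P0 = 0x00, P1 = 0xFA, P2 = 0xE4, P3 = 0x90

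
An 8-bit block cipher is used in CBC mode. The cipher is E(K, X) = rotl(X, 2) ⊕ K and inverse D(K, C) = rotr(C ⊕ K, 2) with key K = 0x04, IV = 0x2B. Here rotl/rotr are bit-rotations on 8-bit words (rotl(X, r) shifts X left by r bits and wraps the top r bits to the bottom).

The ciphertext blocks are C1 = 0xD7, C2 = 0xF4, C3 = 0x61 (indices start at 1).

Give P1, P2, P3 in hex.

CBC decryption: P_i = D(K, C_i) ⊕ C_{i−1}, with C_{0} = IV.
P1: D(K, 0xD7) = 0xF4; 0xF4 ⊕ 0x2B = 0xDF.
P2: D(K, 0xF4) = 0x3C; 0x3C ⊕ 0xD7 = 0xEB.
P3: D(K, 0x61) = 0x59; 0x59 ⊕ 0xF4 = 0xAD.

P1 = 0xDF, P2 = 0xEB, P3 = 0xAD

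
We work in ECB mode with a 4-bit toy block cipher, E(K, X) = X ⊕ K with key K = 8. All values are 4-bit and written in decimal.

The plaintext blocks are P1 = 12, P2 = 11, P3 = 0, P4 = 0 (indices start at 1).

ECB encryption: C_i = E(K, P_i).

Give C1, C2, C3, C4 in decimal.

C1: E(K, 12) = 4.
C2: E(K, 11) = 3.
C3: E(K, 0) = 8.
C4: E(K, 0) = 8.

C1 = 4, C2 = 3, C3 = 8, C4 = 8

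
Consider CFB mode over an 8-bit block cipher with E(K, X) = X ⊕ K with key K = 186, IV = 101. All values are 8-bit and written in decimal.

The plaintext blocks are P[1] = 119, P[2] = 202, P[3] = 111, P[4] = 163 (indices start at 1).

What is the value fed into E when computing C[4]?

CFB encryption: C_i = P_i ⊕ E(K, C_{i−1}), with C_{0} = IV.
C[1]: E(K, 101) = 223; 119 ⊕ 223 = 168.
C[2]: E(K, 168) = 18; 202 ⊕ 18 = 216.
C[3]: E(K, 216) = 98; 111 ⊕ 98 = 13.
C[4]: E(K, 13) = 183; 163 ⊕ 183 = 20.
So the input to E for block [4] is 13.

13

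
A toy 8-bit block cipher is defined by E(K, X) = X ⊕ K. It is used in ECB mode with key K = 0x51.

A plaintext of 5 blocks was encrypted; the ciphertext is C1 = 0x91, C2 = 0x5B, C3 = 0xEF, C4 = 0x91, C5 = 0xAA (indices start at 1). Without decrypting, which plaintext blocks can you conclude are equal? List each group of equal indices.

P1 = P4

ECB encrypts each block independently with the same key, so equal ciphertext blocks imply equal plaintext blocks.
C1 = C4 = 0x91, so P1 = P4.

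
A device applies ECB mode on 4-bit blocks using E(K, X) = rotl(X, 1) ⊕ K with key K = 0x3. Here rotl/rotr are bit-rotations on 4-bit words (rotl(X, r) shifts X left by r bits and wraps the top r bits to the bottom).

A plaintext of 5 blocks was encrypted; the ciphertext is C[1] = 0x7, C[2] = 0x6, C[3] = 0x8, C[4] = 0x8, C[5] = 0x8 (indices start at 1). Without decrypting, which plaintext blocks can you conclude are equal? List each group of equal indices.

ECB encrypts each block independently with the same key, so equal ciphertext blocks imply equal plaintext blocks.
C[3] = C[4] = C[5] = 0x8, so P[3] = P[4] = P[5].

P[3] = P[4] = P[5]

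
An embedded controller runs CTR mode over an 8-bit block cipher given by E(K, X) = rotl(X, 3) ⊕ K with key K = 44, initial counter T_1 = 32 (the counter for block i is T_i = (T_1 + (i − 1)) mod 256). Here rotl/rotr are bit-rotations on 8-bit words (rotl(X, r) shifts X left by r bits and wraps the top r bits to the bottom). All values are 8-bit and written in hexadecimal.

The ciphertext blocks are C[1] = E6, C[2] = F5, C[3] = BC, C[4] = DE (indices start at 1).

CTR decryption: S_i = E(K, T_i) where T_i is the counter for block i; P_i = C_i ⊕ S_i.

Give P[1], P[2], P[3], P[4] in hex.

P[1]: T = 32, S = E(K, T) = D5; E6 ⊕ D5 = 33.
P[2]: T = 33, S = E(K, T) = DD; F5 ⊕ DD = 28.
P[3]: T = 34, S = E(K, T) = E5; BC ⊕ E5 = 59.
P[4]: T = 35, S = E(K, T) = ED; DE ⊕ ED = 33.

P[1] = 33, P[2] = 28, P[3] = 59, P[4] = 33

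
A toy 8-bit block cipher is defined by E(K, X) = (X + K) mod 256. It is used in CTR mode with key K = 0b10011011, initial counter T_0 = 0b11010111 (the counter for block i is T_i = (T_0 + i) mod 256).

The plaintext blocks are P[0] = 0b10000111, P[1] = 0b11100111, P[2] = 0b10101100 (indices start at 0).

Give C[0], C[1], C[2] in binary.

C[0] = 0b11110101, C[1] = 0b10010100, C[2] = 0b11011000

CTR encryption: S_i = E(K, T_i) where T_i is the counter for block i; C_i = P_i ⊕ S_i.
C[0]: T = 0b11010111, S = E(K, T) = 0b01110010; 0b10000111 ⊕ 0b01110010 = 0b11110101.
C[1]: T = 0b11011000, S = E(K, T) = 0b01110011; 0b11100111 ⊕ 0b01110011 = 0b10010100.
C[2]: T = 0b11011001, S = E(K, T) = 0b01110100; 0b10101100 ⊕ 0b01110100 = 0b11011000.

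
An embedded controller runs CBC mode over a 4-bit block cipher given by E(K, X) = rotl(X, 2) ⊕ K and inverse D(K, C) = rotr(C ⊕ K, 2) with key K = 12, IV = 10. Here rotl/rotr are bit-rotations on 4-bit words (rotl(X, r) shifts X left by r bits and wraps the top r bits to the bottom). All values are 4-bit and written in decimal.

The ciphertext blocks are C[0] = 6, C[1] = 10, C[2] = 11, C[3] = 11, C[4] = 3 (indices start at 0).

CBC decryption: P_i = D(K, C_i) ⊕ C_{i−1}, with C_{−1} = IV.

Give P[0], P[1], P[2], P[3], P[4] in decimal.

P[0] = 0, P[1] = 15, P[2] = 7, P[3] = 6, P[4] = 4

P[0]: D(K, 6) = 10; 10 ⊕ 10 = 0.
P[1]: D(K, 10) = 9; 9 ⊕ 6 = 15.
P[2]: D(K, 11) = 13; 13 ⊕ 10 = 7.
P[3]: D(K, 11) = 13; 13 ⊕ 11 = 6.
P[4]: D(K, 3) = 15; 15 ⊕ 11 = 4.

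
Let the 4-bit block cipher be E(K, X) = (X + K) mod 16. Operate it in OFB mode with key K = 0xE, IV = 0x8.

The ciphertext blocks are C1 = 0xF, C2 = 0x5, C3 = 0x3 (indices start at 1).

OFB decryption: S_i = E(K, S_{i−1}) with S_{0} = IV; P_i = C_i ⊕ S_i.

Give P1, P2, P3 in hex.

P1: S = E(K, 0x8) = 0x6; 0xF ⊕ 0x6 = 0x9.
P2: S = E(K, 0x6) = 0x4; 0x5 ⊕ 0x4 = 0x1.
P3: S = E(K, 0x4) = 0x2; 0x3 ⊕ 0x2 = 0x1.

P1 = 0x9, P2 = 0x1, P3 = 0x1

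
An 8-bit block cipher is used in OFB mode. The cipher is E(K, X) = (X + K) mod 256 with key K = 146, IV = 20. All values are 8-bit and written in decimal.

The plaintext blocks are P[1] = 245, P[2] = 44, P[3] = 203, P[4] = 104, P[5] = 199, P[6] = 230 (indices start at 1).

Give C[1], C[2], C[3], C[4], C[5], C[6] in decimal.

C[1] = 83, C[2] = 20, C[3] = 1, C[4] = 52, C[5] = 41, C[6] = 102

OFB encryption: S_i = E(K, S_{i−1}) with S_{0} = IV; C_i = P_i ⊕ S_i.
C[1]: S = E(K, 20) = 166; 245 ⊕ 166 = 83.
C[2]: S = E(K, 166) = 56; 44 ⊕ 56 = 20.
C[3]: S = E(K, 56) = 202; 203 ⊕ 202 = 1.
C[4]: S = E(K, 202) = 92; 104 ⊕ 92 = 52.
C[5]: S = E(K, 92) = 238; 199 ⊕ 238 = 41.
C[6]: S = E(K, 238) = 128; 230 ⊕ 128 = 102.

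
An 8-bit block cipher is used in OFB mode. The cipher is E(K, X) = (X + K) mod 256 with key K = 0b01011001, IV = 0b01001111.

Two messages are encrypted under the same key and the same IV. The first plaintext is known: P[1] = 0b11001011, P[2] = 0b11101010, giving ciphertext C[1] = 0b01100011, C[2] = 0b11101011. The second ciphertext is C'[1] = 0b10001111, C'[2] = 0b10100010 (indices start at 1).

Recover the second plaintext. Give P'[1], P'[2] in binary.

P'[1] = 0b00100111, P'[2] = 0b10100011

In OFB with a reused IV, both messages share the same keystream S_i, so C_i ⊕ C'_i = P_i ⊕ P'_i and thus P'_i = P_i ⊕ C_i ⊕ C'_i.
P'[1]: 0b11001011 ⊕ 0b01100011 ⊕ 0b10001111 = 0b00100111.
P'[2]: 0b11101010 ⊕ 0b11101011 ⊕ 0b10100010 = 0b10100011.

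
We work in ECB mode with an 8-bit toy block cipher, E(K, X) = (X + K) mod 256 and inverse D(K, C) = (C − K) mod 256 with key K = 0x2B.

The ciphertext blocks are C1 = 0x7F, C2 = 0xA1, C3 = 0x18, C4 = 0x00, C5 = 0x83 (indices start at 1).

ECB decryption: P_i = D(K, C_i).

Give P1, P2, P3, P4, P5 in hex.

P1: D(K, 0x7F) = 0x54.
P2: D(K, 0xA1) = 0x76.
P3: D(K, 0x18) = 0xED.
P4: D(K, 0x00) = 0xD5.
P5: D(K, 0x83) = 0x58.

P1 = 0x54, P2 = 0x76, P3 = 0xED, P4 = 0xD5, P5 = 0x58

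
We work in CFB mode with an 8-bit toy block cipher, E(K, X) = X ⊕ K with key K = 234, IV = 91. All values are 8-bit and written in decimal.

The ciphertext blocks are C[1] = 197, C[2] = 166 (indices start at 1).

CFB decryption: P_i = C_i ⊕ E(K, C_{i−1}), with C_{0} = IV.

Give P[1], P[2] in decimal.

P[1]: E(K, 91) = 177; 197 ⊕ 177 = 116.
P[2]: E(K, 197) = 47; 166 ⊕ 47 = 137.

P[1] = 116, P[2] = 137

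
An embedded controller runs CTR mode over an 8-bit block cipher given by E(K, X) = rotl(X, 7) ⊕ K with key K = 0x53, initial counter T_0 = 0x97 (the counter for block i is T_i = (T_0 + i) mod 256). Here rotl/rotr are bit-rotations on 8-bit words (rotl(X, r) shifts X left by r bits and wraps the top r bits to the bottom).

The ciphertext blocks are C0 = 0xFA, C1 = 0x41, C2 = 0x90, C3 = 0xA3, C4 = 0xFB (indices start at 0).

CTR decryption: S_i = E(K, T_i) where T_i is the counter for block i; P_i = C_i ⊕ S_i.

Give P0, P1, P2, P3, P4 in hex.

P0: T = 0x97, S = E(K, T) = 0x98; 0xFA ⊕ 0x98 = 0x62.
P1: T = 0x98, S = E(K, T) = 0x1F; 0x41 ⊕ 0x1F = 0x5E.
P2: T = 0x99, S = E(K, T) = 0x9F; 0x90 ⊕ 0x9F = 0x0F.
P3: T = 0x9A, S = E(K, T) = 0x1E; 0xA3 ⊕ 0x1E = 0xBD.
P4: T = 0x9B, S = E(K, T) = 0x9E; 0xFB ⊕ 0x9E = 0x65.

P0 = 0x62, P1 = 0x5E, P2 = 0x0F, P3 = 0xBD, P4 = 0x65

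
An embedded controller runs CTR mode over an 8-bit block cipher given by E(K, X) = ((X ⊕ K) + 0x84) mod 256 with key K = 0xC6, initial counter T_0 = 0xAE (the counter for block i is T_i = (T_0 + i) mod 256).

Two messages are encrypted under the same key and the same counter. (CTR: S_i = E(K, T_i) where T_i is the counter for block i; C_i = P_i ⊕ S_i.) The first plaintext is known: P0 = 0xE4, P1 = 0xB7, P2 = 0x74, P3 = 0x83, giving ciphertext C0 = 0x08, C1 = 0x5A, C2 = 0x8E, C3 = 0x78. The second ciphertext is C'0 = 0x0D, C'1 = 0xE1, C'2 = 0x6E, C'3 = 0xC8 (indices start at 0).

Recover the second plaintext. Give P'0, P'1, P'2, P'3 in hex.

P'0 = 0xE1, P'1 = 0x0C, P'2 = 0x94, P'3 = 0x33

In CTR with a reused counter, both messages share the same keystream S_i, so C_i ⊕ C'_i = P_i ⊕ P'_i and thus P'_i = P_i ⊕ C_i ⊕ C'_i.
P'0: 0xE4 ⊕ 0x08 ⊕ 0x0D = 0xE1.
P'1: 0xB7 ⊕ 0x5A ⊕ 0xE1 = 0x0C.
P'2: 0x74 ⊕ 0x8E ⊕ 0x6E = 0x94.
P'3: 0x83 ⊕ 0x78 ⊕ 0xC8 = 0x33.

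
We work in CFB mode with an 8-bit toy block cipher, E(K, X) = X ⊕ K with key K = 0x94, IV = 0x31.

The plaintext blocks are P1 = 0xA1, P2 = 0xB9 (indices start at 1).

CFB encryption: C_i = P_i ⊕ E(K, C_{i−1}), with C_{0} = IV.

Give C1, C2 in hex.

C1: E(K, 0x31) = 0xA5; 0xA1 ⊕ 0xA5 = 0x04.
C2: E(K, 0x04) = 0x90; 0xB9 ⊕ 0x90 = 0x29.

C1 = 0x04, C2 = 0x29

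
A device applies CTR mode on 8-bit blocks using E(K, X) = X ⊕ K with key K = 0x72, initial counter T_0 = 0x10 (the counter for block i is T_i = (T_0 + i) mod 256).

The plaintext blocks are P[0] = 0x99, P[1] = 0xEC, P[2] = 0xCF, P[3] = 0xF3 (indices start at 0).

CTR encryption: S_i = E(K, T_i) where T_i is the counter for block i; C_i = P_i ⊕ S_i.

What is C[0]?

C[0] = 0xFB

C[0]: T = 0x10, S = E(K, T) = 0x62; 0x99 ⊕ 0x62 = 0xFB.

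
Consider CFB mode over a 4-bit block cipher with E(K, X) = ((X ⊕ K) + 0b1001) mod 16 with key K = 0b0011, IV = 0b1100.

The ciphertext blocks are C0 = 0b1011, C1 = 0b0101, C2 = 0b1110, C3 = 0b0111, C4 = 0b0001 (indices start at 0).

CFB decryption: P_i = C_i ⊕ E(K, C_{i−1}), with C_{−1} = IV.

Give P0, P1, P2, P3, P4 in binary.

P0 = 0b0011, P1 = 0b0100, P2 = 0b0001, P3 = 0b0001, P4 = 0b1100

P0: E(K, 0b1100) = 0b1000; 0b1011 ⊕ 0b1000 = 0b0011.
P1: E(K, 0b1011) = 0b0001; 0b0101 ⊕ 0b0001 = 0b0100.
P2: E(K, 0b0101) = 0b1111; 0b1110 ⊕ 0b1111 = 0b0001.
P3: E(K, 0b1110) = 0b0110; 0b0111 ⊕ 0b0110 = 0b0001.
P4: E(K, 0b0111) = 0b1101; 0b0001 ⊕ 0b1101 = 0b1100.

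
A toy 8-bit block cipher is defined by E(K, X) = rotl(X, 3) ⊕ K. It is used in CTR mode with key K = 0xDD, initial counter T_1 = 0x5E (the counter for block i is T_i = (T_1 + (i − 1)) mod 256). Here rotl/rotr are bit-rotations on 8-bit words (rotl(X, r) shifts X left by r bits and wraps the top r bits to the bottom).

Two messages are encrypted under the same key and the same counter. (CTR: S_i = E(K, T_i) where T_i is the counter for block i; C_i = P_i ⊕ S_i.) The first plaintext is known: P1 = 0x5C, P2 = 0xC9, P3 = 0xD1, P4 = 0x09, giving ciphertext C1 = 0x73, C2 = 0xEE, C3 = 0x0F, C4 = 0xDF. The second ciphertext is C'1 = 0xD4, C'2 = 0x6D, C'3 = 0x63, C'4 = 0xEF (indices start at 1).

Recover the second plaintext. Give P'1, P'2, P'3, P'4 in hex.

In CTR with a reused counter, both messages share the same keystream S_i, so C_i ⊕ C'_i = P_i ⊕ P'_i and thus P'_i = P_i ⊕ C_i ⊕ C'_i.
P'1: 0x5C ⊕ 0x73 ⊕ 0xD4 = 0xFB.
P'2: 0xC9 ⊕ 0xEE ⊕ 0x6D = 0x4A.
P'3: 0xD1 ⊕ 0x0F ⊕ 0x63 = 0xBD.
P'4: 0x09 ⊕ 0xDF ⊕ 0xEF = 0x39.

P'1 = 0xFB, P'2 = 0x4A, P'3 = 0xBD, P'4 = 0x39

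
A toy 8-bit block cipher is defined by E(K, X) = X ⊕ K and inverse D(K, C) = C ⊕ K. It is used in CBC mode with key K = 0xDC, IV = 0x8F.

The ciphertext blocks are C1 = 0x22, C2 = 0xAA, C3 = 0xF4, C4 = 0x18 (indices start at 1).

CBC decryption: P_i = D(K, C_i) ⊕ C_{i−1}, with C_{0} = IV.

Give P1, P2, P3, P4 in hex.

P1: D(K, 0x22) = 0xFE; 0xFE ⊕ 0x8F = 0x71.
P2: D(K, 0xAA) = 0x76; 0x76 ⊕ 0x22 = 0x54.
P3: D(K, 0xF4) = 0x28; 0x28 ⊕ 0xAA = 0x82.
P4: D(K, 0x18) = 0xC4; 0xC4 ⊕ 0xF4 = 0x30.

P1 = 0x71, P2 = 0x54, P3 = 0x82, P4 = 0x30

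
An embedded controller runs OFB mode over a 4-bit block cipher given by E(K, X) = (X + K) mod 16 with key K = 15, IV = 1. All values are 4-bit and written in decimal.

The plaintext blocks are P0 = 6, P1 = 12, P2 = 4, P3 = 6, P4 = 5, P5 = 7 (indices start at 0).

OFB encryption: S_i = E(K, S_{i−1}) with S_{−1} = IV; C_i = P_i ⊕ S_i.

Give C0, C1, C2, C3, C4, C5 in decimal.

C0: S = E(K, 1) = 0; 6 ⊕ 0 = 6.
C1: S = E(K, 0) = 15; 12 ⊕ 15 = 3.
C2: S = E(K, 15) = 14; 4 ⊕ 14 = 10.
C3: S = E(K, 14) = 13; 6 ⊕ 13 = 11.
C4: S = E(K, 13) = 12; 5 ⊕ 12 = 9.
C5: S = E(K, 12) = 11; 7 ⊕ 11 = 12.

C0 = 6, C1 = 3, C2 = 10, C3 = 11, C4 = 9, C5 = 12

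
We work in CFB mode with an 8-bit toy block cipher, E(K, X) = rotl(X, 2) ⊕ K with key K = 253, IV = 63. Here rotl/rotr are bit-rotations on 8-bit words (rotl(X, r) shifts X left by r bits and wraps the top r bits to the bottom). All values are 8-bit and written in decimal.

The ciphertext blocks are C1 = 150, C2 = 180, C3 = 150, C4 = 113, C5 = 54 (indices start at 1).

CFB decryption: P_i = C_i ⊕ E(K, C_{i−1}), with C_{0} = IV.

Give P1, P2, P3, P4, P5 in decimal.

P1: E(K, 63) = 1; 150 ⊕ 1 = 151.
P2: E(K, 150) = 167; 180 ⊕ 167 = 19.
P3: E(K, 180) = 47; 150 ⊕ 47 = 185.
P4: E(K, 150) = 167; 113 ⊕ 167 = 214.
P5: E(K, 113) = 56; 54 ⊕ 56 = 14.

P1 = 151, P2 = 19, P3 = 185, P4 = 214, P5 = 14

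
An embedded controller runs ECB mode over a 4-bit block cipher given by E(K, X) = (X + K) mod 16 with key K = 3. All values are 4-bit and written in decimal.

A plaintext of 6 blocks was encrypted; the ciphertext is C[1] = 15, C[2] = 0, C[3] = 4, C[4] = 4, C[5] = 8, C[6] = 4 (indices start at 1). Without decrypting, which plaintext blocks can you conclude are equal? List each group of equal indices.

P[3] = P[4] = P[6]

ECB encrypts each block independently with the same key, so equal ciphertext blocks imply equal plaintext blocks.
C[3] = C[4] = C[6] = 4, so P[3] = P[4] = P[6].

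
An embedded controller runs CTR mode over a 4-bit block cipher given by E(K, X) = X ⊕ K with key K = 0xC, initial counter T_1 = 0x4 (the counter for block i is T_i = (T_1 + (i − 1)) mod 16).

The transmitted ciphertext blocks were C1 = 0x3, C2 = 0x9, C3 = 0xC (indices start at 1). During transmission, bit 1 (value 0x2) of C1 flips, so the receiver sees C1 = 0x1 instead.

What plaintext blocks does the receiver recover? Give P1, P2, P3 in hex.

CTR decryption: S_i = E(K, T_i) where T_i is the counter for block i; P_i = C_i ⊕ S_i.
Only C1 changed, to 0x1. In CTR, a change in C_i flips the same bit in P_i only; the keystream is unaffected. Decrypting the received ciphertext:
P1: T = 0x4, S = E(K, T) = 0x8; 0x1 ⊕ 0x8 = 0x9.
P2: T = 0x5, S = E(K, T) = 0x9; 0x9 ⊕ 0x9 = 0x0.
P3: T = 0x6, S = E(K, T) = 0xA; 0xC ⊕ 0xA = 0x6.
Blocks that differ from the original plaintext: P1.

P1 = 0x9, P2 = 0x0, P3 = 0x6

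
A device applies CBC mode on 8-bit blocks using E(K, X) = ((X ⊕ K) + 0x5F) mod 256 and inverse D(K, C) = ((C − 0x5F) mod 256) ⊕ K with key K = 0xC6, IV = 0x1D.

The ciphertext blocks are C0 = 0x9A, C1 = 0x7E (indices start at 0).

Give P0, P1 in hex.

P0 = 0xE0, P1 = 0x43

CBC decryption: P_i = D(K, C_i) ⊕ C_{i−1}, with C_{−1} = IV.
P0: D(K, 0x9A) = 0xFD; 0xFD ⊕ 0x1D = 0xE0.
P1: D(K, 0x7E) = 0xD9; 0xD9 ⊕ 0x9A = 0x43.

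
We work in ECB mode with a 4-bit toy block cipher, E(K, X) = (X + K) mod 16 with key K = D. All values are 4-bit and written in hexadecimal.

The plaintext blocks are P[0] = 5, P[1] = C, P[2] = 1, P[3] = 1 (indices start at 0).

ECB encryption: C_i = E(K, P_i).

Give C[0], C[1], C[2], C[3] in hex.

C[0]: E(K, 5) = 2.
C[1]: E(K, C) = 9.
C[2]: E(K, 1) = E.
C[3]: E(K, 1) = E.

C[0] = 2, C[1] = 9, C[2] = E, C[3] = E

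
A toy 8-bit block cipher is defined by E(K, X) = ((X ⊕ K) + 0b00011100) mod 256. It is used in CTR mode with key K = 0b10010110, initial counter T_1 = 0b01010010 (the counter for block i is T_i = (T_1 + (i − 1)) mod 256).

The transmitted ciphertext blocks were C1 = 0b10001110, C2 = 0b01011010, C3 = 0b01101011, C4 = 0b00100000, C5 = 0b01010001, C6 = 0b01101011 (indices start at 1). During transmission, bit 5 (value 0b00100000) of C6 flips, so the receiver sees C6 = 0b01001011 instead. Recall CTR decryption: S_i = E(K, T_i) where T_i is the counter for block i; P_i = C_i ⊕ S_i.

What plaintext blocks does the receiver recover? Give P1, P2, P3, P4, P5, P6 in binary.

P1 = 0b01101110, P2 = 0b10111011, P3 = 0b10110101, P4 = 0b11111111, P5 = 0b10001101, P6 = 0b10010110

Only C6 changed, to 0b01001011. In CTR, a change in C_i flips the same bit in P_i only; the keystream is unaffected. Decrypting the received ciphertext:
P1: T = 0b01010010, S = E(K, T) = 0b11100000; 0b10001110 ⊕ 0b11100000 = 0b01101110.
P2: T = 0b01010011, S = E(K, T) = 0b11100001; 0b01011010 ⊕ 0b11100001 = 0b10111011.
P3: T = 0b01010100, S = E(K, T) = 0b11011110; 0b01101011 ⊕ 0b11011110 = 0b10110101.
P4: T = 0b01010101, S = E(K, T) = 0b11011111; 0b00100000 ⊕ 0b11011111 = 0b11111111.
P5: T = 0b01010110, S = E(K, T) = 0b11011100; 0b01010001 ⊕ 0b11011100 = 0b10001101.
P6: T = 0b01010111, S = E(K, T) = 0b11011101; 0b01001011 ⊕ 0b11011101 = 0b10010110.
Blocks that differ from the original plaintext: P6.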